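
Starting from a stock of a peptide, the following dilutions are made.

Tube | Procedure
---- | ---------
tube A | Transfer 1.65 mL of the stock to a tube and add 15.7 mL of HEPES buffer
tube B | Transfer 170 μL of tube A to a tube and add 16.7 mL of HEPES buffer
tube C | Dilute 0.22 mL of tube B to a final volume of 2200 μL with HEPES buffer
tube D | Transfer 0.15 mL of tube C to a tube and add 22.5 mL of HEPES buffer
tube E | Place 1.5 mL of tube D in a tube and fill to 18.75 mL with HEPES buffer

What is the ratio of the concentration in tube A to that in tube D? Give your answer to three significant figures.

1.50 × 10^5

Step 1: 1.65 mL + 15.7 mL = 17.35 mL total → factor 17.35/1.65 = 10.515
Step 2: 170 μL + 16.7 mL = 16870 μL total → factor 16870/170 = 99.235
Step 3: 0.22 mL brought to 2200 μL → factor 2.2/0.22 = 10
Step 4: 0.15 mL + 22.5 mL = 22.65 mL total → factor 22.65/0.15 = 151
Dilution factor to tube A = 10.515; to tube D = 1.5756 × 10^6
[tube A]/[tube D] = (factor to tube D)/(factor to tube A) = 1.5756 × 10^6/10.515 = 1.50 × 10^5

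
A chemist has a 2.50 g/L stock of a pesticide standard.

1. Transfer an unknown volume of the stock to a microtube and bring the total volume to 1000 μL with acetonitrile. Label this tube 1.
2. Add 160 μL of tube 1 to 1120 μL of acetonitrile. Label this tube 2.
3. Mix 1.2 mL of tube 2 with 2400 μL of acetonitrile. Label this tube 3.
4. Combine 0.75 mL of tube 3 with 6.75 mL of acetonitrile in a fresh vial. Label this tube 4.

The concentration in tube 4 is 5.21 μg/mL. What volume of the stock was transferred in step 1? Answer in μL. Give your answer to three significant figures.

500 μL

Step 1: v brought to 1000 μL → factor = 1000 μL/v
Step 2: 160 μL + 1120 μL = 1280 μL total → factor 1280/160 = 8
Step 3: 1.2 mL + 2400 μL = 3.6 mL total → factor 3.6/1.2 = 3
Step 4: 0.75 mL + 6.75 mL = 7.5 mL total → factor 7.5/0.75 = 10
Product of known-step factors = 240
Overall factor = 2.50 g/L / (5.21 μg/mL) = 479.85
Step-1 factor = 479.85 / 240 = 1.9994
v = 1000 μL / 1.9994 = 500 μL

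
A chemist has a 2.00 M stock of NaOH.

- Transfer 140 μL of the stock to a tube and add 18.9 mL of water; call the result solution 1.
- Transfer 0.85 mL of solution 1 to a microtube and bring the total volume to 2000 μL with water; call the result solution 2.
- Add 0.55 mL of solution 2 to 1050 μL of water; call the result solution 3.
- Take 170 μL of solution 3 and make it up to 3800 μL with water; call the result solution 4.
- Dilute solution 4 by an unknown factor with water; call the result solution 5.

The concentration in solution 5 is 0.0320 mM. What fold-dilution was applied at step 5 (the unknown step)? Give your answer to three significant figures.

Step 1: 140 μL + 18.9 mL = 19040 μL total → factor 19040/140 = 136
Step 2: 0.85 mL brought to 2000 μL → factor 2/0.85 = 2.3529
Step 3: 0.55 mL + 1050 μL = 1.6 mL total → factor 1.6/0.55 = 2.9091
Step 4: 170 μL brought to 3800 μL → factor 3800/170 = 22.353
Step 5: unknown factor x
Product of known-step factors = 20809
Overall factor = 2.00 M / (0.0320 mM) = 62500
x = 62500 / 20809 = 3.00

3.00-fold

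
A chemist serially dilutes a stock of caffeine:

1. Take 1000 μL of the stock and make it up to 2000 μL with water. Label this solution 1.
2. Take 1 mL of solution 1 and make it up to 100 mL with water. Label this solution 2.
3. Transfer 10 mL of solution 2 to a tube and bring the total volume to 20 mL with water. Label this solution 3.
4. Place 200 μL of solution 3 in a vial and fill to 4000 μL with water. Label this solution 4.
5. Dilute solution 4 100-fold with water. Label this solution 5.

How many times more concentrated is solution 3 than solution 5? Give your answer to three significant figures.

Step 1: 1000 μL brought to 2000 μL → factor 2000/1000 = 2
Step 2: 1 mL brought to 100 mL → factor 100/1 = 100
Step 3: 10 mL brought to 20 mL → factor 20/10 = 2
Step 4: 200 μL brought to 4000 μL → factor 4000/200 = 20
Step 5: 100-fold → factor 100
Dilution factor to solution 3 = 400; to solution 5 = 8 × 10^5
[solution 3]/[solution 5] = (factor to solution 5)/(factor to solution 3) = 8 × 10^5/400 = 2.00 × 10^3

2.00 × 10^3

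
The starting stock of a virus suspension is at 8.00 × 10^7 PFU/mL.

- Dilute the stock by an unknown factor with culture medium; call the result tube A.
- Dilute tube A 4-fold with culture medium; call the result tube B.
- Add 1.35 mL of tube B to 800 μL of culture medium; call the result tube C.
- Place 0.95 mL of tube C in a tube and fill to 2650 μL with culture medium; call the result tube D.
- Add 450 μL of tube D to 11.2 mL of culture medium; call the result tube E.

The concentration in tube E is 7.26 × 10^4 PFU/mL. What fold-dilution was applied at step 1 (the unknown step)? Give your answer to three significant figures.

Step 1: unknown factor x
Step 2: 4-fold → factor 4
Step 3: 1.35 mL + 800 μL = 2.15 mL total → factor 2.15/1.35 = 1.5926
Step 4: 0.95 mL brought to 2650 μL → factor 2.65/0.95 = 2.7895
Step 5: 450 μL + 11.2 mL = 11650 μL total → factor 11650/450 = 25.889
Product of known-step factors = 460.05
Overall factor = 8.00 × 10^7 PFU/mL / (7.26 × 10^4 PFU/mL) = 1101.9
x = 1101.9 / 460.05 = 2.40

2.40-fold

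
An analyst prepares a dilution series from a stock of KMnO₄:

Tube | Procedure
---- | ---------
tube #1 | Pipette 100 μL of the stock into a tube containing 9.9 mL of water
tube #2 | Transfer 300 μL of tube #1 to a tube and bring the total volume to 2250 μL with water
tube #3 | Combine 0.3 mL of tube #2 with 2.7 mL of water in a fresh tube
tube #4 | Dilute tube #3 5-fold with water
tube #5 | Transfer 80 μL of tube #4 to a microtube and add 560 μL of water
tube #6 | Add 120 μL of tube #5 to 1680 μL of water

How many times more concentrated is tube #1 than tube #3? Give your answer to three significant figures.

Step 1: 100 μL + 9.9 mL = 10000 μL total → factor 10000/100 = 100
Step 2: 300 μL brought to 2250 μL → factor 2250/300 = 7.5
Step 3: 0.3 mL + 2.7 mL = 3 mL total → factor 3/0.3 = 10
Dilution factor to tube #1 = 100; to tube #3 = 7500
[tube #1]/[tube #3] = (factor to tube #3)/(factor to tube #1) = 7500/100 = 75.0

75.0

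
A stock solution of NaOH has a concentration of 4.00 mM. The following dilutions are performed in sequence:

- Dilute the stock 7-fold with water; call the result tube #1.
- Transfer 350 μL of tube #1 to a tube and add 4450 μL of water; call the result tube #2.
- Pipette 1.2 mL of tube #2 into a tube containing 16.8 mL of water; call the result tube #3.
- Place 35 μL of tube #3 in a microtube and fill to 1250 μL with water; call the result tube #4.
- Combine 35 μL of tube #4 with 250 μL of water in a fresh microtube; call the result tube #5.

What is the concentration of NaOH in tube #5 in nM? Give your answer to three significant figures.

9.55 nM

Step 1: 7-fold → factor 7
Step 2: 350 μL + 4450 μL = 4800 μL total → factor 4800/350 = 13.714
Step 3: 1.2 mL + 16.8 mL = 18 mL total → factor 18/1.2 = 15
Step 4: 35 μL brought to 1250 μL → factor 1250/35 = 35.714
Step 5: 35 μL + 250 μL = 285 μL total → factor 285/35 = 8.1429
Overall dilution factor = 7 × 13.714 × 15 × 35.714 × 8.1429 = 4.1878 × 10^5
Final = 4.00 mM / 4.1878 × 10^5 = 9.552 × 10^-6 mM = 9.55 nM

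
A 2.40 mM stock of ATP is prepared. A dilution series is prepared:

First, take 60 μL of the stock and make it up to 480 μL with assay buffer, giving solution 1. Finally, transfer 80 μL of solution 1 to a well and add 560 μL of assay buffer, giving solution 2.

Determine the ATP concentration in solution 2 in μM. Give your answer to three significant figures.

37.5 μM

Step 1: 60 μL brought to 480 μL → factor 480/60 = 8
Step 2: 80 μL + 560 μL = 640 μL total → factor 640/80 = 8
Overall dilution factor = 8 × 8 = 64
Final = 2.40 mM / 64 = 0.03750 mM = 37.5 μM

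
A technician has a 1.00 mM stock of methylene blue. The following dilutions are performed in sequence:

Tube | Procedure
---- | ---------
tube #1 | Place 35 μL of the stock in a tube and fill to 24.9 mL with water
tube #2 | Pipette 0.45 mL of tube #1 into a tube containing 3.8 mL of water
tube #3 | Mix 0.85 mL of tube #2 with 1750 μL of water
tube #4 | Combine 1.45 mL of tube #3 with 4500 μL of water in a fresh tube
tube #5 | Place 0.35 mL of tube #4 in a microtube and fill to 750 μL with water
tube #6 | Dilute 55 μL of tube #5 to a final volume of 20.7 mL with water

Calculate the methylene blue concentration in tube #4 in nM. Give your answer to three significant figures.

11.9 nM

Step 1: 35 μL brought to 24.9 mL → factor 24900/35 = 711.43
Step 2: 0.45 mL + 3.8 mL = 4.25 mL total → factor 4.25/0.45 = 9.4444
Step 3: 0.85 mL + 1750 μL = 2.6 mL total → factor 2.6/0.85 = 3.0588
Step 4: 1.45 mL + 4500 μL = 5.95 mL total → factor 5.95/1.45 = 4.1034
Dilution factor through tube #4 = 711.43 × 9.4444 × 3.0588 × 4.1034 = 84336
[tube #4] = 1.00 mM / 84336 = 1.186 × 10^-5 mM = 11.9 nM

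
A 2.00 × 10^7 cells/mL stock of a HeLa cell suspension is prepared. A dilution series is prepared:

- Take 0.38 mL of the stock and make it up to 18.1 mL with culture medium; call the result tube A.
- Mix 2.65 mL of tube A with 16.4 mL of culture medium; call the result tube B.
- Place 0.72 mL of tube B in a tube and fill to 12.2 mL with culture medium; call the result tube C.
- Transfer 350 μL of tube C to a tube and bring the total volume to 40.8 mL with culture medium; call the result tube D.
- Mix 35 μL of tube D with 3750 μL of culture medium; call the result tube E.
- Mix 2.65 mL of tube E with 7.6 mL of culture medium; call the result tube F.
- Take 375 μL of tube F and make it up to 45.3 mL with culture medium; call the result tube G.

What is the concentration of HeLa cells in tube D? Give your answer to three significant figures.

Step 1: 0.38 mL brought to 18.1 mL → factor 18.1/0.38 = 47.632
Step 2: 2.65 mL + 16.4 mL = 19.05 mL total → factor 19.05/2.65 = 7.1887
Step 3: 0.72 mL brought to 12.2 mL → factor 12.2/0.72 = 16.944
Step 4: 350 μL brought to 40.8 mL → factor 40800/350 = 116.57
Dilution factor through tube D = 47.632 × 7.1887 × 16.944 × 116.57 = 6.7634 × 10^5
[tube D] = 2.00 × 10^7 cells/mL / 6.7634 × 10^5 = 29.6 cells/mL

29.6 cells/mL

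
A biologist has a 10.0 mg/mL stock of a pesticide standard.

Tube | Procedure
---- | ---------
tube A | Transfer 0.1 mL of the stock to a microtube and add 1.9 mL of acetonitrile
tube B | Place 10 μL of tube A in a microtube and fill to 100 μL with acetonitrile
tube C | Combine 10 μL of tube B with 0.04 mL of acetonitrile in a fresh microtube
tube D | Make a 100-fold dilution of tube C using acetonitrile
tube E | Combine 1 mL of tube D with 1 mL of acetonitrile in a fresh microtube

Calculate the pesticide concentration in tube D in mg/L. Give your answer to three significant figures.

0.100 mg/L

Step 1: 0.1 mL + 1.9 mL = 2 mL total → factor 2/0.1 = 20
Step 2: 10 μL brought to 100 μL → factor 100/10 = 10
Step 3: 10 μL + 0.04 mL = 50 μL total → factor 50/10 = 5
Step 4: 100-fold → factor 100
Dilution factor through tube D = 20 × 10 × 5 × 100 = 1 × 10^5
[tube D] = 10.0 mg/mL / 1 × 10^5 = 0.0001000 mg/mL = 0.100 mg/L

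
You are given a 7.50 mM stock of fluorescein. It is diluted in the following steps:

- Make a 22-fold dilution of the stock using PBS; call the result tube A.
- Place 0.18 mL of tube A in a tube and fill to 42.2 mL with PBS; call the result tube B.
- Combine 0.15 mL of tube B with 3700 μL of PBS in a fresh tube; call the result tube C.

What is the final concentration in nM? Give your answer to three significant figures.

Step 1: 22-fold → factor 22
Step 2: 0.18 mL brought to 42.2 mL → factor 42.2/0.18 = 234.44
Step 3: 0.15 mL + 3700 μL = 3.85 mL total → factor 3.85/0.15 = 25.667
Overall dilution factor = 22 × 234.44 × 25.667 = 1.3238 × 10^5
Final = 7.50 mM / 1.3238 × 10^5 = 5.665 × 10^-5 mM = 56.7 nM

56.7 nM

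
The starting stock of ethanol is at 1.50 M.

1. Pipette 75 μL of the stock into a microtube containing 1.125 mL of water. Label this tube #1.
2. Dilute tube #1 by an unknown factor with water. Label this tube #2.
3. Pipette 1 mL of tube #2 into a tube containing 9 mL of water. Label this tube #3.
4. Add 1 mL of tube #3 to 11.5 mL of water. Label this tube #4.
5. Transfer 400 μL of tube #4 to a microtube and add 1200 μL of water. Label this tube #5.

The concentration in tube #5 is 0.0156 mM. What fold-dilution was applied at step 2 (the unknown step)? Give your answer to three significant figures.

12.0-fold

Step 1: 75 μL + 1.125 mL = 1200 μL total → factor 1200/75 = 16
Step 2: unknown factor x
Step 3: 1 mL + 9 mL = 10 mL total → factor 10/1 = 10
Step 4: 1 mL + 11.5 mL = 12.5 mL total → factor 12.5/1 = 12.5
Step 5: 400 μL + 1200 μL = 1600 μL total → factor 1600/400 = 4
Product of known-step factors = 8000
Overall factor = 1.50 M / (0.0156 mM) = 96154
x = 96154 / 8000 = 12.0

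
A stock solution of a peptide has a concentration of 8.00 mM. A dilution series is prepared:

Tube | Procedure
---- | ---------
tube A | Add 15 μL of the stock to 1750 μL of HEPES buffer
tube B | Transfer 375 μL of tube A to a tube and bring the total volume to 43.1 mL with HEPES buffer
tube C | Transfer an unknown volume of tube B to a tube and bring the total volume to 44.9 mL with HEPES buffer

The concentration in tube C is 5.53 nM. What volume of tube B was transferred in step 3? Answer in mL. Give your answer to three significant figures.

0.420 mL

Step 1: 15 μL + 1750 μL = 1765 μL total → factor 1765/15 = 117.67
Step 2: 375 μL brought to 43.1 mL → factor 43100/375 = 114.93
Step 3: v brought to 44.9 mL → factor = 44.9 mL/v
Product of known-step factors = 13524
Overall factor = 8.00 mM / (5.53 nM) = 1.4467 × 10^6
Step-3 factor = 1.4467 × 10^6 / 13524 = 106.97
v = 44.9 mL / 106.97 = 0.420 mL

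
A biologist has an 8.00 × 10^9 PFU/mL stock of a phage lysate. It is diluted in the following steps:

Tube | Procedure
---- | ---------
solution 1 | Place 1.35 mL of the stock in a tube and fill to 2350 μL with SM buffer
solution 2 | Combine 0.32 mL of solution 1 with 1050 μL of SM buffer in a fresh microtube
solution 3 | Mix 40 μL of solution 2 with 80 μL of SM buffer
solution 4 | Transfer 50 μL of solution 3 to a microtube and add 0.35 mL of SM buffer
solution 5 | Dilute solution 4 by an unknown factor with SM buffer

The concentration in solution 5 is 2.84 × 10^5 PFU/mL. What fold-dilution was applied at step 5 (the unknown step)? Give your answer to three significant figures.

157-fold

Step 1: 1.35 mL brought to 2350 μL → factor 2.35/1.35 = 1.7407
Step 2: 0.32 mL + 1050 μL = 1.37 mL total → factor 1.37/0.32 = 4.2812
Step 3: 40 μL + 80 μL = 120 μL total → factor 120/40 = 3
Step 4: 50 μL + 0.35 mL = 400 μL total → factor 400/50 = 8
Step 5: unknown factor x
Product of known-step factors = 178.86
Overall factor = 8.00 × 10^9 PFU/mL / (2.84 × 10^5 PFU/mL) = 28169
x = 28169 / 178.86 = 157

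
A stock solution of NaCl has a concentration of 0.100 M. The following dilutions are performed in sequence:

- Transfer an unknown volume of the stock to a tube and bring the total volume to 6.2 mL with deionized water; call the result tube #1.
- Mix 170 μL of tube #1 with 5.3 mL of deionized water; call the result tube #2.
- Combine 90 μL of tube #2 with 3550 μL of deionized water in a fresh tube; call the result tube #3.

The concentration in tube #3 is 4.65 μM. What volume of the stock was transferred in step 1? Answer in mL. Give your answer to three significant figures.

Step 1: v brought to 6.2 mL → factor = 6.2 mL/v
Step 2: 170 μL + 5.3 mL = 5470 μL total → factor 5470/170 = 32.176
Step 3: 90 μL + 3550 μL = 3640 μL total → factor 3640/90 = 40.444
Product of known-step factors = 1301.4
Overall factor = 0.100 M / (4.65 μM) = 21505
Step-1 factor = 21505 / 1301.4 = 16.525
v = 6.2 mL / 16.525 = 0.375 mL

0.375 mL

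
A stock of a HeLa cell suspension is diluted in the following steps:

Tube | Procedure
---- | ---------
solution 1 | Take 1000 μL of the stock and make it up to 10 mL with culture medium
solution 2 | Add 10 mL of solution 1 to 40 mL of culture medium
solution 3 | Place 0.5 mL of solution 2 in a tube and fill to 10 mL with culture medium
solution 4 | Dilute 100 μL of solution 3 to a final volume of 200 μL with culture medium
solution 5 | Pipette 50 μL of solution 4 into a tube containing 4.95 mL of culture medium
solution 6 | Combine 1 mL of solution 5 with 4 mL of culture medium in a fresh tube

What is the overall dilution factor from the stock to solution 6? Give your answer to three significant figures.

Step 1: 1000 μL brought to 10 mL → factor 10000/1000 = 10
Step 2: 10 mL + 40 mL = 50 mL total → factor 50/10 = 5
Step 3: 0.5 mL brought to 10 mL → factor 10/0.5 = 20
Step 4: 100 μL brought to 200 μL → factor 200/100 = 2
Step 5: 50 μL + 4.95 mL = 5000 μL total → factor 5000/50 = 100
Step 6: 1 mL + 4 mL = 5 mL total → factor 5/1 = 5
Overall dilution factor = 10 × 5 × 20 × 2 × 100 × 5 = 1 × 10^6

1.00 × 10^6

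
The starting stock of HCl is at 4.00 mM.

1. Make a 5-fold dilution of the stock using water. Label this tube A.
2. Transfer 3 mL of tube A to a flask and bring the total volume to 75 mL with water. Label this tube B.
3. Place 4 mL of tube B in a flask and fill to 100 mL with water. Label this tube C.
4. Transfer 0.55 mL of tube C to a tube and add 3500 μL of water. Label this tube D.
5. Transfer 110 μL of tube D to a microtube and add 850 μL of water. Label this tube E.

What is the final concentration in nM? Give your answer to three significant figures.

19.9 nM

Step 1: 5-fold → factor 5
Step 2: 3 mL brought to 75 mL → factor 75/3 = 25
Step 3: 4 mL brought to 100 mL → factor 100/4 = 25
Step 4: 0.55 mL + 3500 μL = 4.05 mL total → factor 4.05/0.55 = 7.3636
Step 5: 110 μL + 850 μL = 960 μL total → factor 960/110 = 8.7273
Overall dilution factor = 5 × 25 × 25 × 7.3636 × 8.7273 = 2.0083 × 10^5
Final = 4.00 mM / 2.0083 × 10^5 = 1.992 × 10^-5 mM = 19.9 nM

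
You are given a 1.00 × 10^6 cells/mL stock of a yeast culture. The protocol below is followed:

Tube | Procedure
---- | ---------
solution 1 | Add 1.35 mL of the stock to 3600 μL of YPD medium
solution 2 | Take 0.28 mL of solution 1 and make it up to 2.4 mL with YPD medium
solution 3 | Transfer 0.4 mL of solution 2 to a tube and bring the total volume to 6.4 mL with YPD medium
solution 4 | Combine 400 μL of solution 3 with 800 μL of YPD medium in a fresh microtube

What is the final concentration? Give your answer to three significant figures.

663 cells/mL

Step 1: 1.35 mL + 3600 μL = 4.95 mL total → factor 4.95/1.35 = 3.6667
Step 2: 0.28 mL brought to 2.4 mL → factor 2.4/0.28 = 8.5714
Step 3: 0.4 mL brought to 6.4 mL → factor 6.4/0.4 = 16
Step 4: 400 μL + 800 μL = 1200 μL total → factor 1200/400 = 3
Overall dilution factor = 3.6667 × 8.5714 × 16 × 3 = 1508.6
Final = 1.00 × 10^6 cells/mL / 1508.6 = 663 cells/mL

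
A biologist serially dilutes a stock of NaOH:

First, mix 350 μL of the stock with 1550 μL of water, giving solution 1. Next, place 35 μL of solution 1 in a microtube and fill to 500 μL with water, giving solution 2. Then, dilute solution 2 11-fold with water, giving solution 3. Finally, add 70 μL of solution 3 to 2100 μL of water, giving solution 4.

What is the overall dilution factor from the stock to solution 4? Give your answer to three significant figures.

Step 1: 350 μL + 1550 μL = 1900 μL total → factor 1900/350 = 5.4286
Step 2: 35 μL brought to 500 μL → factor 500/35 = 14.286
Step 3: 11-fold → factor 11
Step 4: 70 μL + 2100 μL = 2170 μL total → factor 2170/70 = 31
Overall dilution factor = 5.4286 × 14.286 × 11 × 31 = 26445

2.64 × 10^4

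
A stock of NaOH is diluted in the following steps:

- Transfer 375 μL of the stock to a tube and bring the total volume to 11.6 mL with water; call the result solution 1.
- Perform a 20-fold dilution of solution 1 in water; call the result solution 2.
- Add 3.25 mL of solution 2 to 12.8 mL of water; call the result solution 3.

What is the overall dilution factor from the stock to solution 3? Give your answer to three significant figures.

3.06 × 10^3

Step 1: 375 μL brought to 11.6 mL → factor 11600/375 = 30.933
Step 2: 20-fold → factor 20
Step 3: 3.25 mL + 12.8 mL = 16.05 mL total → factor 16.05/3.25 = 4.9385
Overall dilution factor = 30.933 × 20 × 4.9385 = 3055.3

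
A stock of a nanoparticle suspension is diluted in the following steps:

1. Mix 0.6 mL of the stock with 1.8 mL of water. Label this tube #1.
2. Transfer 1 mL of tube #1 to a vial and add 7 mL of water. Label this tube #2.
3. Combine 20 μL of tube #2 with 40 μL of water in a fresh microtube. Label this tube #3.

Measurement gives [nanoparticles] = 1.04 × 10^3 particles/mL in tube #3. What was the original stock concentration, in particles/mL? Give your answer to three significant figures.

Step 1: 0.6 mL + 1.8 mL = 2.4 mL total → factor 2.4/0.6 = 4
Step 2: 1 mL + 7 mL = 8 mL total → factor 8/1 = 8
Step 3: 20 μL + 40 μL = 60 μL total → factor 60/20 = 3
Overall dilution factor = 4 × 8 × 3 = 96
Stock = 1.04 × 10^3 particles/mL × 96 = 9.98 × 10^4 particles/mL

9.98 × 10^4 particles/mL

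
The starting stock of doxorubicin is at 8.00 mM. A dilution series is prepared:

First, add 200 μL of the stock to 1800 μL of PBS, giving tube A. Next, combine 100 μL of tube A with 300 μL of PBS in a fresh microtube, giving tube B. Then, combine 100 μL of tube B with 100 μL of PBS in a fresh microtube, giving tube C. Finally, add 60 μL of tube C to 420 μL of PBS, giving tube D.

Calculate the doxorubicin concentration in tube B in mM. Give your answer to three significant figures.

0.200 mM

Step 1: 200 μL + 1800 μL = 2000 μL total → factor 2000/200 = 10
Step 2: 100 μL + 300 μL = 400 μL total → factor 400/100 = 4
Dilution factor through tube B = 10 × 4 = 40
[tube B] = 8.00 mM / 40 = 0.200 mM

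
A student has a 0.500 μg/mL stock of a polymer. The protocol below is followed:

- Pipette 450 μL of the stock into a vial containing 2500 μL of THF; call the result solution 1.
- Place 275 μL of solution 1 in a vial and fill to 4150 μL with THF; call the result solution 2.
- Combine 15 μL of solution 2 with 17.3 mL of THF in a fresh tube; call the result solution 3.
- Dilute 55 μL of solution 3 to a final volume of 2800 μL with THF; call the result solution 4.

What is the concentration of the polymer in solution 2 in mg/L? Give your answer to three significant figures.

0.00505 mg/L

Step 1: 450 μL + 2500 μL = 2950 μL total → factor 2950/450 = 6.5556
Step 2: 275 μL brought to 4150 μL → factor 4150/275 = 15.091
Dilution factor through solution 2 = 6.5556 × 15.091 = 98.929
[solution 2] = 0.500 μg/mL / 98.929 = 0.005054 μg/mL = 0.00505 mg/L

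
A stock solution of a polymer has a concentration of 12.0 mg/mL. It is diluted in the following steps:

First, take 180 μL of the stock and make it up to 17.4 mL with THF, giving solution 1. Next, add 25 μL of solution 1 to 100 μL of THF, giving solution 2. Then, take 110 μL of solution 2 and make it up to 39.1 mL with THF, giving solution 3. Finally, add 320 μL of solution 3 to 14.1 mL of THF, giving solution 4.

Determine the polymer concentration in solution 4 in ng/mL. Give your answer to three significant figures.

1.55 ng/mL

Step 1: 180 μL brought to 17.4 mL → factor 17400/180 = 96.667
Step 2: 25 μL + 100 μL = 125 μL total → factor 125/25 = 5
Step 3: 110 μL brought to 39.1 mL → factor 39100/110 = 355.45
Step 4: 320 μL + 14.1 mL = 14420 μL total → factor 14420/320 = 45.062
Overall dilution factor = 96.667 × 5 × 355.45 × 45.062 = 7.7419 × 10^6
Final = 12.0 mg/mL / 7.7419 × 10^6 = 1.550 × 10^-6 mg/mL = 1.55 ng/mL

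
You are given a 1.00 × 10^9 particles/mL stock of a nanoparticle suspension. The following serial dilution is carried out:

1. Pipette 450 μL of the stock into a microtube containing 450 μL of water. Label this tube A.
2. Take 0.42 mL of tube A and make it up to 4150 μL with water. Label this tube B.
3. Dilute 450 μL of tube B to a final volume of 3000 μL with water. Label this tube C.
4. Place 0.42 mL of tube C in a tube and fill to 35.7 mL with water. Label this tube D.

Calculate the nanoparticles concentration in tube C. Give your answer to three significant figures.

7.59 × 10^6 particles/mL

Step 1: 450 μL + 450 μL = 900 μL total → factor 900/450 = 2
Step 2: 0.42 mL brought to 4150 μL → factor 4.15/0.42 = 9.881
Step 3: 450 μL brought to 3000 μL → factor 3000/450 = 6.6667
Dilution factor through tube C = 2 × 9.881 × 6.6667 = 131.75
[tube C] = 1.00 × 10^9 particles/mL / 131.75 = 7.59 × 10^6 particles/mL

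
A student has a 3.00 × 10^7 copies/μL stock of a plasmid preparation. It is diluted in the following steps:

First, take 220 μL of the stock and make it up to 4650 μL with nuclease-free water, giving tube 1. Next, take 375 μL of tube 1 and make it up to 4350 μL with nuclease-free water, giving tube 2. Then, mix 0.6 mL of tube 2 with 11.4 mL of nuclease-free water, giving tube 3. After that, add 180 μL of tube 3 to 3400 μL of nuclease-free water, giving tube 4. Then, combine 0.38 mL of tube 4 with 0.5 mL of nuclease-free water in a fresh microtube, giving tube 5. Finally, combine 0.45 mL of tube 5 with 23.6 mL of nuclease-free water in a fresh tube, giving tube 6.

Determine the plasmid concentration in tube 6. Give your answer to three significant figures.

Step 1: 220 μL brought to 4650 μL → factor 4650/220 = 21.136
Step 2: 375 μL brought to 4350 μL → factor 4350/375 = 11.6
Step 3: 0.6 mL + 11.4 mL = 12 mL total → factor 12/0.6 = 20
Step 4: 180 μL + 3400 μL = 3580 μL total → factor 3580/180 = 19.889
Step 5: 0.38 mL + 0.5 mL = 0.88 mL total → factor 0.88/0.38 = 2.3158
Step 6: 0.45 mL + 23.6 mL = 24.05 mL total → factor 24.05/0.45 = 53.444
Overall dilution factor = 21.136 × 11.6 × 20 × 19.889 × 2.3158 × 53.444 = 1.2071 × 10^7
Final = 3.00 × 10^7 copies/μL / 1.2071 × 10^7 = 2.49 copies/μL

2.49 copies/μL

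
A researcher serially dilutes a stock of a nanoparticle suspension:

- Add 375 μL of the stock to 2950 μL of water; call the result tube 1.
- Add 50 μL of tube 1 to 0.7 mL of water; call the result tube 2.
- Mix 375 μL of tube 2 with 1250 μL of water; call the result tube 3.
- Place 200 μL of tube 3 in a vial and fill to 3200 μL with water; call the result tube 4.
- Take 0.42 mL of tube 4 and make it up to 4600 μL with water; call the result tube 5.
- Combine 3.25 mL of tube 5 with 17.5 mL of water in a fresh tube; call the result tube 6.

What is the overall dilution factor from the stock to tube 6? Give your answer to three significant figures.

6.45 × 10^5

Step 1: 375 μL + 2950 μL = 3325 μL total → factor 3325/375 = 8.8667
Step 2: 50 μL + 0.7 mL = 750 μL total → factor 750/50 = 15
Step 3: 375 μL + 1250 μL = 1625 μL total → factor 1625/375 = 4.3333
Step 4: 200 μL brought to 3200 μL → factor 3200/200 = 16
Step 5: 0.42 mL brought to 4600 μL → factor 4.6/0.42 = 10.952
Step 6: 3.25 mL + 17.5 mL = 20.75 mL total → factor 20.75/3.25 = 6.3846
Overall dilution factor = 8.8667 × 15 × 4.3333 × 16 × 10.952 × 6.3846 = 6.4482 × 10^5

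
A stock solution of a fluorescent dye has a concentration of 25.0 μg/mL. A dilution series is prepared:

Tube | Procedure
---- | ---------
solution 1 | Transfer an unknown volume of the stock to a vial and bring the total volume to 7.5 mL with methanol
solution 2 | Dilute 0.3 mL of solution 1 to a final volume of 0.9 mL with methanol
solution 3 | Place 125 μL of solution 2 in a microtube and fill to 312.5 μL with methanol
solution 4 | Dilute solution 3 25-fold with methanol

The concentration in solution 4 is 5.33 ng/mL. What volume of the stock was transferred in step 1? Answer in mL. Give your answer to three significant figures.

Step 1: v brought to 7.5 mL → factor = 7.5 mL/v
Step 2: 0.3 mL brought to 0.9 mL → factor 0.9/0.3 = 3
Step 3: 125 μL brought to 312.5 μL → factor 312.5/125 = 2.5
Step 4: 25-fold → factor 25
Product of known-step factors = 187.5
Overall factor = 25.0 μg/mL / (5.33 ng/mL) = 4690.4
Step-1 factor = 4690.4 / 187.5 = 25.016
v = 7.5 mL / 25.016 = 0.300 mL

0.300 mL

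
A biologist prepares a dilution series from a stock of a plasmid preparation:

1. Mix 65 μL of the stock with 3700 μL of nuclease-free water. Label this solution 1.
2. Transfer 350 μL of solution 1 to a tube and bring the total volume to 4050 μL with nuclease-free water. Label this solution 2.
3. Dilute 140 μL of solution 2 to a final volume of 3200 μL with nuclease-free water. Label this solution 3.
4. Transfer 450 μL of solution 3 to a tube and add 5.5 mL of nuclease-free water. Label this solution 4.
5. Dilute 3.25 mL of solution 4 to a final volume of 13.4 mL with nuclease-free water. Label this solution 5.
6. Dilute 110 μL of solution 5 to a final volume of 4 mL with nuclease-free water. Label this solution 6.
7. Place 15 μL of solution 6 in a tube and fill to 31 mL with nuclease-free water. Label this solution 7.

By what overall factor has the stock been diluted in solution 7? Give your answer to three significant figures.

Step 1: 65 μL + 3700 μL = 3765 μL total → factor 3765/65 = 57.923
Step 2: 350 μL brought to 4050 μL → factor 4050/350 = 11.571
Step 3: 140 μL brought to 3200 μL → factor 3200/140 = 22.857
Step 4: 450 μL + 5.5 mL = 5950 μL total → factor 5950/450 = 13.222
Step 5: 3.25 mL brought to 13.4 mL → factor 13.4/3.25 = 4.1231
Step 6: 110 μL brought to 4 mL → factor 4000/110 = 36.364
Step 7: 15 μL brought to 31 mL → factor 31000/15 = 2066.7
Overall dilution factor = 57.923 × 11.571 × 22.857 × 13.222 × 4.1231 × 36.364 × 2066.7 = 6.2766 × 10^10

6.28 × 10^10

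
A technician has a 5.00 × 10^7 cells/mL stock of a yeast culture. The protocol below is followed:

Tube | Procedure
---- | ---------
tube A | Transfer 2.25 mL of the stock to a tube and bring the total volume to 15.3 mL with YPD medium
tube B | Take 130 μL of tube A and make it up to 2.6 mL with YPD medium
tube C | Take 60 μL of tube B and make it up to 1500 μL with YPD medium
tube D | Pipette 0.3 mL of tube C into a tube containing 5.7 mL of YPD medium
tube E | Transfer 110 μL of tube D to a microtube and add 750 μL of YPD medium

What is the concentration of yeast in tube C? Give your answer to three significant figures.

1.47 × 10^4 cells/mL

Step 1: 2.25 mL brought to 15.3 mL → factor 15.3/2.25 = 6.8
Step 2: 130 μL brought to 2.6 mL → factor 2600/130 = 20
Step 3: 60 μL brought to 1500 μL → factor 1500/60 = 25
Dilution factor through tube C = 6.8 × 20 × 25 = 3400
[tube C] = 5.00 × 10^7 cells/mL / 3400 = 1.47 × 10^4 cells/mL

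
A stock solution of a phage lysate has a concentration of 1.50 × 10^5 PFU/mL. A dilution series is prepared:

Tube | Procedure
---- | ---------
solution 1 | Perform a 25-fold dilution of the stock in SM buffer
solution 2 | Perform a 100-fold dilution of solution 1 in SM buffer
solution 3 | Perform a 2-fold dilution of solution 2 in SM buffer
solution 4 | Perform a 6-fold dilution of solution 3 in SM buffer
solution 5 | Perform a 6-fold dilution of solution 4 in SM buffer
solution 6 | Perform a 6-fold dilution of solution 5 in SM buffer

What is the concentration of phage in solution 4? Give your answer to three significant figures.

5.00 PFU/mL

Step 1: 25-fold → factor 25
Step 2: 100-fold → factor 100
Step 3: 2-fold → factor 2
Step 4: 6-fold → factor 6
Dilution factor through solution 4 = 25 × 100 × 2 × 6 = 30000
[solution 4] = 1.50 × 10^5 PFU/mL / 30000 = 5.00 PFU/mL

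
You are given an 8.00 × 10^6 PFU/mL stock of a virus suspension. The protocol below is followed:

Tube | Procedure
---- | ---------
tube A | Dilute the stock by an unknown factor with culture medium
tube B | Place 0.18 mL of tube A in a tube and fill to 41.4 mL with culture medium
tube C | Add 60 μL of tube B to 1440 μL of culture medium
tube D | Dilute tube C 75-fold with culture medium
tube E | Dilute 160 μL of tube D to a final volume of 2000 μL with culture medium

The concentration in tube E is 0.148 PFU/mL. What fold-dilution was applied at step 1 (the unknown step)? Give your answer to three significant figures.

10.0-fold

Step 1: unknown factor x
Step 2: 0.18 mL brought to 41.4 mL → factor 41.4/0.18 = 230
Step 3: 60 μL + 1440 μL = 1500 μL total → factor 1500/60 = 25
Step 4: 75-fold → factor 75
Step 5: 160 μL brought to 2000 μL → factor 2000/160 = 12.5
Product of known-step factors = 5.3906 × 10^6
Overall factor = 8.00 × 10^6 PFU/mL / (0.148 PFU/mL) = 5.4054 × 10^7
x = 5.4054 × 10^7 / 5.3906 × 10^6 = 10.0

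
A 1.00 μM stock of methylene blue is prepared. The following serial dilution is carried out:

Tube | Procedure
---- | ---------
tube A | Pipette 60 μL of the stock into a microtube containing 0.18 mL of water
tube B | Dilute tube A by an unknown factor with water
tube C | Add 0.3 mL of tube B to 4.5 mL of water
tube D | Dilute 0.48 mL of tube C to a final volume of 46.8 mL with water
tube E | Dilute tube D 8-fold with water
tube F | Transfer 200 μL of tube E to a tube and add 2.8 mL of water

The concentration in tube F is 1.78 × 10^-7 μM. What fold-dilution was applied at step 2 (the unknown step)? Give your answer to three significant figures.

Step 1: 60 μL + 0.18 mL = 240 μL total → factor 240/60 = 4
Step 2: unknown factor x
Step 3: 0.3 mL + 4.5 mL = 4.8 mL total → factor 4.8/0.3 = 16
Step 4: 0.48 mL brought to 46.8 mL → factor 46.8/0.48 = 97.5
Step 5: 8-fold → factor 8
Step 6: 200 μL + 2.8 mL = 3000 μL total → factor 3000/200 = 15
Product of known-step factors = 7.488 × 10^5
Overall factor = 1.00 μM / (1.78 × 10^-7 μM) = 5.618 × 10^6
x = 5.618 × 10^6 / 7.488 × 10^5 = 7.50

7.50-fold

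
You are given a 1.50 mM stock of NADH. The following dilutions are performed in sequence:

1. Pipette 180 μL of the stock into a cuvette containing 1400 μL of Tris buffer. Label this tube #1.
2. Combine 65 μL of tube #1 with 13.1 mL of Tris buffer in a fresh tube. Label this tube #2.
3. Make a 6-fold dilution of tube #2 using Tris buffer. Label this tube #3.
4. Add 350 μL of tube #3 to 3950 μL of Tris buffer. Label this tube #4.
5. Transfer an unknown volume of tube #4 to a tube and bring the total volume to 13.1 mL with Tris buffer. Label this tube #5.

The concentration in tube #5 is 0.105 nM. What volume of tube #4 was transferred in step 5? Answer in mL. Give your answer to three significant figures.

0.120 mL

Step 1: 180 μL + 1400 μL = 1580 μL total → factor 1580/180 = 8.7778
Step 2: 65 μL + 13.1 mL = 13165 μL total → factor 13165/65 = 202.54
Step 3: 6-fold → factor 6
Step 4: 350 μL + 3950 μL = 4300 μL total → factor 4300/350 = 12.286
Step 5: v brought to 13.1 mL → factor = 13.1 mL/v
Product of known-step factors = 1.3105 × 10^5
Overall factor = 1.50 mM / (0.105 nM) = 1.4286 × 10^7
Step-5 factor = 1.4286 × 10^7 / 1.3105 × 10^5 = 109.01
v = 13.1 mL / 109.01 = 0.120 mL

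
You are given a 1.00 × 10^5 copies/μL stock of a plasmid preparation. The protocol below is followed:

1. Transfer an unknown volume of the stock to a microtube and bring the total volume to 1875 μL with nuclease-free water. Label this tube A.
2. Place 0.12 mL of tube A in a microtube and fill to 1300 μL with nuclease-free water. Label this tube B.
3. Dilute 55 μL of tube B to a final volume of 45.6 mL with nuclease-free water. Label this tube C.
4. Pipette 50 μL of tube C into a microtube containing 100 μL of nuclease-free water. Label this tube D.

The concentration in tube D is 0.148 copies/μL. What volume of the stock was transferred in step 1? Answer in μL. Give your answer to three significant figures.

Step 1: v brought to 1875 μL → factor = 1875 μL/v
Step 2: 0.12 mL brought to 1300 μL → factor 1.3/0.12 = 10.833
Step 3: 55 μL brought to 45.6 mL → factor 45600/55 = 829.09
Step 4: 50 μL + 100 μL = 150 μL total → factor 150/50 = 3
Product of known-step factors = 26945
Overall factor = 1.00 × 10^5 copies/μL / (0.148 copies/μL) = 6.7568 × 10^5
Step-1 factor = 6.7568 × 10^5 / 26945 = 25.076
v = 1875 μL / 25.076 = 74.8 μL

74.8 μL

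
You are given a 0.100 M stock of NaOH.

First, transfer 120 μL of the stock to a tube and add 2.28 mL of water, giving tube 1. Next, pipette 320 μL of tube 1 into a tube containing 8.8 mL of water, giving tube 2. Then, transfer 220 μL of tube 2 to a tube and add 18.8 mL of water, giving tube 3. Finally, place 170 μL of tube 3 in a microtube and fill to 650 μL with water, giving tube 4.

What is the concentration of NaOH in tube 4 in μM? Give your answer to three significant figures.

Step 1: 120 μL + 2.28 mL = 2400 μL total → factor 2400/120 = 20
Step 2: 320 μL + 8.8 mL = 9120 μL total → factor 9120/320 = 28.5
Step 3: 220 μL + 18.8 mL = 19020 μL total → factor 19020/220 = 86.455
Step 4: 170 μL brought to 650 μL → factor 650/170 = 3.8235
Overall dilution factor = 20 × 28.5 × 86.455 × 3.8235 = 1.8842 × 10^5
Final = 0.100 M / 1.8842 × 10^5 = 5.307 × 10^-7 M = 0.531 μM

0.531 μM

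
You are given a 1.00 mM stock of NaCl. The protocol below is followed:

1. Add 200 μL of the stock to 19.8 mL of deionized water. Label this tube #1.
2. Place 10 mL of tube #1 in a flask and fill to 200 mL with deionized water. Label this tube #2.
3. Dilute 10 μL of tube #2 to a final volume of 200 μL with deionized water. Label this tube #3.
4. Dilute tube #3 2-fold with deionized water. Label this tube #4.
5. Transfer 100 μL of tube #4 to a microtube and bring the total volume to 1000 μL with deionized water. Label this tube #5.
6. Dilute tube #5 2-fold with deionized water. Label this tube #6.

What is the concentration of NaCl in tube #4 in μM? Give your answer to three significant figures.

0.0125 μM

Step 1: 200 μL + 19.8 mL = 20000 μL total → factor 20000/200 = 100
Step 2: 10 mL brought to 200 mL → factor 200/10 = 20
Step 3: 10 μL brought to 200 μL → factor 200/10 = 20
Step 4: 2-fold → factor 2
Dilution factor through tube #4 = 100 × 20 × 20 × 2 = 80000
[tube #4] = 1.00 mM / 80000 = 1.250 × 10^-5 mM = 0.0125 μM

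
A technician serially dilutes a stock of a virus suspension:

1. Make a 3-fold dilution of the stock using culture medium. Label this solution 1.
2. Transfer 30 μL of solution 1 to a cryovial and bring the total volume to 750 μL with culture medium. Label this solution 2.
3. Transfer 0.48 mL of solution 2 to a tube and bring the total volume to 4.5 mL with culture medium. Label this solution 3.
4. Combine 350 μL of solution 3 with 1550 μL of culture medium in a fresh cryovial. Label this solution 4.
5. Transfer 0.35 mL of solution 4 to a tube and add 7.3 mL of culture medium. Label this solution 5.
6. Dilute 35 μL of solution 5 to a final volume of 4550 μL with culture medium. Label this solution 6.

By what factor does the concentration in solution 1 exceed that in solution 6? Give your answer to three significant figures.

Step 1: 3-fold → factor 3
Step 2: 30 μL brought to 750 μL → factor 750/30 = 25
Step 3: 0.48 mL brought to 4.5 mL → factor 4.5/0.48 = 9.375
Step 4: 350 μL + 1550 μL = 1900 μL total → factor 1900/350 = 5.4286
Step 5: 0.35 mL + 7.3 mL = 7.65 mL total → factor 7.65/0.35 = 21.857
Step 6: 35 μL brought to 4550 μL → factor 4550/35 = 130
Dilution factor to solution 1 = 3; to solution 6 = 1.0846 × 10^7
[solution 1]/[solution 6] = (factor to solution 6)/(factor to solution 1) = 1.0846 × 10^7/3 = 3.62 × 10^6

3.62 × 10^6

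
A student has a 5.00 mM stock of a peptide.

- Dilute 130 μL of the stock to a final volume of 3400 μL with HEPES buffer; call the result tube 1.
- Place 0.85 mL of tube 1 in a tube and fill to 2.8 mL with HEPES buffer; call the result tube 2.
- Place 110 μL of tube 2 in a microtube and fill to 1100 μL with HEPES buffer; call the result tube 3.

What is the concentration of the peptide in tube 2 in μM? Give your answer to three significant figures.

58.0 μM

Step 1: 130 μL brought to 3400 μL → factor 3400/130 = 26.154
Step 2: 0.85 mL brought to 2.8 mL → factor 2.8/0.85 = 3.2941
Dilution factor through tube 2 = 26.154 × 3.2941 = 86.154
[tube 2] = 5.00 mM / 86.154 = 0.05804 mM = 58.0 μM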